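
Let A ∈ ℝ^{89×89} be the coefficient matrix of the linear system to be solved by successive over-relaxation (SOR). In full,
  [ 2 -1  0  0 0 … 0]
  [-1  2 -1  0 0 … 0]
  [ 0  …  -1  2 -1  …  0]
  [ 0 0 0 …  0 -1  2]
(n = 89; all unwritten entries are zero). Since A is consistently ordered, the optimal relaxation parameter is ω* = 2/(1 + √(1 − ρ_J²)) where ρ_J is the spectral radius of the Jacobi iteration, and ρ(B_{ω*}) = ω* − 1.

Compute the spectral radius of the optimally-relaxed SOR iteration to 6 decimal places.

ρ_SOR = 0.932555

½·tridiag(1,0,1) at n=89: λ_k = cos(kπ/90); max |λ| at k=1 ⇒ ρ_J = cos(π/90) ≈ 0.999391.
√(1−ρ_J²) simplifies to sin(π/90) = 0.0348995.
ω* = 2/(1 + 0.0348995) = 2/1.0348995 = 1.932555.
ρ_SOR = ω* − 1 ≈ 0.932555.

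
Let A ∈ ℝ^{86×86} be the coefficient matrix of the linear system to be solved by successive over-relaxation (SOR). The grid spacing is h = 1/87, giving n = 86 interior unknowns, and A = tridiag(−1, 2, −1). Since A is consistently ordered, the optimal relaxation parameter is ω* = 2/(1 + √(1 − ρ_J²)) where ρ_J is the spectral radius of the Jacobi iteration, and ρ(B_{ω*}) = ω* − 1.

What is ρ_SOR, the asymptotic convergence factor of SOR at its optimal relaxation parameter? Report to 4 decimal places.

ρ_SOR = 0.9303

With n=86, ρ(Jacobi) = cos(π/87) = 0.9993.
√(1−ρ_J²) simplifies to sin(π/87) = 0.03610.
So ω* = 2/1.03610 = 1.9303 (Young).
and ρ(B_{ω*}) = 1.9303 − 1 = 0.9303.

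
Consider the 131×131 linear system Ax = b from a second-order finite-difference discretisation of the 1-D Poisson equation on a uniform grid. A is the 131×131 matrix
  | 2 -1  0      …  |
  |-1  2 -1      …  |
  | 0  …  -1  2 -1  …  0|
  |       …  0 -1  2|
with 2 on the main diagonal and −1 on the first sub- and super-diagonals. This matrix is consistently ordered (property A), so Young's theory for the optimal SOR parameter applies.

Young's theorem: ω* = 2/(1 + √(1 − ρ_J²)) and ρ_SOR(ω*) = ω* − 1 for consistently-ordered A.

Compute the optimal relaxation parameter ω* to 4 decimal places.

½·tridiag(1,0,1) at n=131: λ_k = cos(kπ/132); max |λ| at k=1 ⇒ ρ_J = cos(π/132) ≈ 0.9997.
1 − cos²(π/132) = sin²(π/132) ⇒ √(1−ρ_J²) = sin(π/132) = 0.02380.
ω* = 2/(1 + 0.02380) = 2/1.02380 = 1.9535.
Hence ρ(B_{ω*}) = 1.9535 − 1 = 0.9535.

ω* = 1.9535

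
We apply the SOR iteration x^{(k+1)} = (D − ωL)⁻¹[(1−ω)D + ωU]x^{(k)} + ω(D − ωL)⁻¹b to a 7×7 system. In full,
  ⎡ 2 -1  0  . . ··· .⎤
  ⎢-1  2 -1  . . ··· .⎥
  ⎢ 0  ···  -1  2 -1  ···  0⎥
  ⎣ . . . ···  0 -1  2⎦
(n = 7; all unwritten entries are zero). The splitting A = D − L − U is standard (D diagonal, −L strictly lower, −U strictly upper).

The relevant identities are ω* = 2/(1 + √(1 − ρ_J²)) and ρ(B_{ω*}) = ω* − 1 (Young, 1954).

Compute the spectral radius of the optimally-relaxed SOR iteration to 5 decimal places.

B_J for the 7×7 system has eigenvalues cos(kπ/8); ρ_J = cos(π/8) = 0.92388.
√(1−ρ_J²) = |sin(π/8)| = 0.382683
ω* = 2/(1+0.382683) = 1.44646
ρ(B_{ω*}) = ω*−1 = 0.44646

ρ_SOR = 0.44646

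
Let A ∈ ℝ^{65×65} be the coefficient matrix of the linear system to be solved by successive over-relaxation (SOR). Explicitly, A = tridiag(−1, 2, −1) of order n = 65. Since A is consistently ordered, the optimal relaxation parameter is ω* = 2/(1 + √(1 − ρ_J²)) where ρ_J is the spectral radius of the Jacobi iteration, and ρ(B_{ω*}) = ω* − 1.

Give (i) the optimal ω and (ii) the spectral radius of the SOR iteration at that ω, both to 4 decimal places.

n=65: λ(B_J) = 1 − λ(A)/2 = cos(kπ/66); k=1 gives ρ_J = 0.9989.
√(1 − cos²(π/66)) = sin(π/66) ≈ 0.04758.
Young: ω* = 2/(1+√(1−ρ_J²)) = 2/(1+0.04758) = 2/1.04758 = 1.9092.
[ρ_SOR] ω* − 1 = 0.9092.

ω* = 1.9092, ρ_SOR = 0.9092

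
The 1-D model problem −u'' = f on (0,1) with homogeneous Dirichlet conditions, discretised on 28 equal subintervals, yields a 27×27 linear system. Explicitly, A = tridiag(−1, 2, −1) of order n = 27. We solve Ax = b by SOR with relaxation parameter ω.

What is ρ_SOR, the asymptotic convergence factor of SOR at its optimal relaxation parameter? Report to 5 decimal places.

ρ_J = max_k |cos(kπ/28)| = cos(π/28) = 0.99371
root = sin(π/28) = 0.111964  (since 1−cos² = sin²).
[ω*] 2 ÷ (1 + 0.111964) = 2 ÷ 1.111964 = 1.79862.
ρ_SOR = ω* − 1 = 1.79862 − 1 = 0.79862.

ρ_SOR = 0.79862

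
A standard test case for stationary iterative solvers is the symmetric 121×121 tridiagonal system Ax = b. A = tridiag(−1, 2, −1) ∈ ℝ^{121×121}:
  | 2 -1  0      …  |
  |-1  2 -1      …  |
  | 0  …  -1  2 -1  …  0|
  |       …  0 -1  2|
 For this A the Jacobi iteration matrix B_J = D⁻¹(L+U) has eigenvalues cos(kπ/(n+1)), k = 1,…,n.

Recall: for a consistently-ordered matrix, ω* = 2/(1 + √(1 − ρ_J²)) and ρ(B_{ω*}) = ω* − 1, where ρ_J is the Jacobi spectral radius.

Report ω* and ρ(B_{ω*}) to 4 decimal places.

spectrum of D⁻¹(L+U) = {cos(kπ/122) : 1≤k≤121}; ρ_J = cos(π/122) = 0.9997.
1 − cos²(π/122) = sin²(π/122) ⇒ √(1−ρ_J²) = sin(π/122) = 0.02575.
Young: ω* = 2/(1+√(1−ρ_J²)) = 2/(1+0.02575) = 2/1.02575 = 1.9498.
At ω = 1.9498 every |λ(B_ω)| = ω−1, so ρ_SOR = 0.9498.

ω* = 1.9498, ρ_SOR = 0.9498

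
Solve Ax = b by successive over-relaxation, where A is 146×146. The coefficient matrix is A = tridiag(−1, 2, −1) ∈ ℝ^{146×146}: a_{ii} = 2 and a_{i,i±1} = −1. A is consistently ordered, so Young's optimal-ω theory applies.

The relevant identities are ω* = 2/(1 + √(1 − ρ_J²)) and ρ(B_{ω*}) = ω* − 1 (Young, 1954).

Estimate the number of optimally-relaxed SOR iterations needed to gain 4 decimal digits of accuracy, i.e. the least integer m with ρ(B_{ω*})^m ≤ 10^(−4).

n=146: λ(B_J) = 1 − λ(A)/2 = cos(kπ/147); k=1 gives ρ_J = 0.9997716.
√(1−ρ_J²) = |sin(π/147)| = 0.0213698
Young: ω* = 2/(1+√(1−ρ_J²)) = 2/(1+0.0213698) = 2/1.0213698 = 1.9581546.
ρ(B_{ω*}) = ω*−1 = 0.9581546
4·ln10 = 9.21034; −ln(0.9581546) = 0.0427461; m = ⌈9.21034/0.0427461⌉ = ⌈215.466⌉ = 216.

m = 216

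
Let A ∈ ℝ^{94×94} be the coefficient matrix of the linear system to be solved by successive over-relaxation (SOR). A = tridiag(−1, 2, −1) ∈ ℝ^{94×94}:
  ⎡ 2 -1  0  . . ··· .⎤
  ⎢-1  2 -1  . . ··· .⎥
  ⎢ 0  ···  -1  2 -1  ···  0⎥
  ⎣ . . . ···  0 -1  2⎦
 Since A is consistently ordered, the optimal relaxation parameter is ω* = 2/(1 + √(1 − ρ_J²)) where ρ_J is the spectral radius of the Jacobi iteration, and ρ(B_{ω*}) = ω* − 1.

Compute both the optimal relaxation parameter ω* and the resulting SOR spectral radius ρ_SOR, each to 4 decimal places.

ω* = 1.9360, ρ_SOR = 0.9360

ρ_J = max_k |cos(kπ/95)| = cos(π/95) = 0.9995
√(1 − cos²(π/95)) = sin(π/95) ≈ 0.03306.
ω* = 2 / (1 + 0.03306) = 2 / 1.03306 ≈ 1.9360.
ρ(B_{ω*}) = ω*−1 = 0.9360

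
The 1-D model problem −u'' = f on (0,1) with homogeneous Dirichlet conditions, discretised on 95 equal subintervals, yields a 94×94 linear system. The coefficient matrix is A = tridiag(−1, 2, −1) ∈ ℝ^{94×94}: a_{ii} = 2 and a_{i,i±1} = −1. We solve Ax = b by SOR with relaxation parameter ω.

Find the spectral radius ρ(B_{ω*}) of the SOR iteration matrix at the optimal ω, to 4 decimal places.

B_J for the 94×94 system has eigenvalues cos(kπ/95); ρ_J = cos(π/95) = 0.9995.
1 − cos²(π/95) = sin²(π/95) ⇒ √(1−ρ_J²) = sin(π/95) = 0.03306.
ω* = 2/(1 + 0.03306) = 2/1.03306 = 1.9360.
ρ(B_{ω*}) = ω*−1 = 0.9360

ρ_SOR = 0.9360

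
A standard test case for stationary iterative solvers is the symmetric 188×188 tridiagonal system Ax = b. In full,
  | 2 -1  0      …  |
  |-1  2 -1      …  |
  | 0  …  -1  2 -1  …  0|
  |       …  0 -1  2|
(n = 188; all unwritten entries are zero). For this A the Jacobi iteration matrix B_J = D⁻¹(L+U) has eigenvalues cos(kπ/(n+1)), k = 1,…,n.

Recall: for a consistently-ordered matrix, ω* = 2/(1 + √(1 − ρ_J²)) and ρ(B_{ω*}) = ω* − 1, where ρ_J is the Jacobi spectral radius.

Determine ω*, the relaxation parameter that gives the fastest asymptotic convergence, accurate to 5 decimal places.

ω* = 1.96730

[ρ_J] n=188: ρ(B_J) = cos(π/(n+1)) = cos(π/189) = 0.99986.
√(1−ρ_J²) = |sin(π/189)| = 0.016621
ω* = 2/(1+0.016621) = 1.96730
[ρ_SOR] ω* − 1 = 0.96730.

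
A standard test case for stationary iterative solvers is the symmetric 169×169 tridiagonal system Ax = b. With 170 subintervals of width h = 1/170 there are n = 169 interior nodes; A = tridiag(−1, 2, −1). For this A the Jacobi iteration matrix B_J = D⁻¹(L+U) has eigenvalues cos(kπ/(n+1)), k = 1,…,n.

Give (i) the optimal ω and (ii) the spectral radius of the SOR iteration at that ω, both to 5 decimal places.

ω* = 1.96371, ρ_SOR = 0.96371

With n=169, ρ(Jacobi) = cos(π/170) = 0.99983.
√(1−ρ_J²) = |sin(π/170)| = 0.018479
ω* = 2/(1 + 0.018479) = 2/1.018479 = 1.96371.
Hence ρ(B_{ω*}) = 1.96371 − 1 = 0.96371.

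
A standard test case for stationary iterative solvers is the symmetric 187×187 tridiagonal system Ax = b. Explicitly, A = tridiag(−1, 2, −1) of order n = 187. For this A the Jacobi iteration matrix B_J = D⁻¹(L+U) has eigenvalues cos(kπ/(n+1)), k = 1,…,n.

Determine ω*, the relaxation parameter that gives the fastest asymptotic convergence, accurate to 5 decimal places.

ω* = 1.96713

With n=187, ρ(Jacobi) = cos(π/188) = 0.99986.
√(1−ρ_J²) simplifies to sin(π/188) = 0.016710.
So ω* = 2/1.016710 = 1.96713 (Young).
Hence ρ(B_{ω*}) = 1.96713 − 1 = 0.96713.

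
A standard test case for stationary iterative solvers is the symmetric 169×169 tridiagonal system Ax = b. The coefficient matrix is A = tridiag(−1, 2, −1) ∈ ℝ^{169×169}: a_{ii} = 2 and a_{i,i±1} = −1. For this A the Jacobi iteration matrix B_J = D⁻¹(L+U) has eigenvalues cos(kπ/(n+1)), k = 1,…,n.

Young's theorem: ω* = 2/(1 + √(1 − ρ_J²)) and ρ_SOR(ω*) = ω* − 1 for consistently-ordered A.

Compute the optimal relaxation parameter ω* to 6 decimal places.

ω* = 1.963713

ρ_J = max_k |cos(kπ/170)| = cos(π/170) = 0.999829
root = sin(π/170) = 0.0184789  (since 1−cos² = sin²).
Then 2/(1+√(1−ρ_J²)) = 2/(1+0.0184789); ω* = 2/1.0184789 = 1.963713.
At ω = 1.963713 every |λ(B_ω)| = ω−1, so ρ_SOR = 0.963713.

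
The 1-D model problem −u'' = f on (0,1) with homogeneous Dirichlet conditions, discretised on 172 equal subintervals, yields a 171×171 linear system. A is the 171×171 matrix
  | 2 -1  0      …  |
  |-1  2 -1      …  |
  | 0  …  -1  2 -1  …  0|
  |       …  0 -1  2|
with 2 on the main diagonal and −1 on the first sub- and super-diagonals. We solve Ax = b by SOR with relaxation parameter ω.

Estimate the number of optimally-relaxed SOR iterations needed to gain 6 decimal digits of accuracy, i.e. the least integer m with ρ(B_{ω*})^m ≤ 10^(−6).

spectrum of D⁻¹(L+U) = {cos(kπ/172) : 1≤k≤171}; ρ_J = cos(π/172) = 0.9998332.
root = sin(π/172) = 0.0182641  (since 1−cos² = sin²).
ω* = 2/(1 + 0.0182641) = 2/1.0182641 = 1.9641270.
ρ_SOR = ω* − 1 ≈ 0.9641270.
6·ln10 = 13.8155; −ln(0.9641270) = 0.0365323; m = ⌈13.8155/0.0365323⌉ = ⌈378.172⌉ = 379.

m = 379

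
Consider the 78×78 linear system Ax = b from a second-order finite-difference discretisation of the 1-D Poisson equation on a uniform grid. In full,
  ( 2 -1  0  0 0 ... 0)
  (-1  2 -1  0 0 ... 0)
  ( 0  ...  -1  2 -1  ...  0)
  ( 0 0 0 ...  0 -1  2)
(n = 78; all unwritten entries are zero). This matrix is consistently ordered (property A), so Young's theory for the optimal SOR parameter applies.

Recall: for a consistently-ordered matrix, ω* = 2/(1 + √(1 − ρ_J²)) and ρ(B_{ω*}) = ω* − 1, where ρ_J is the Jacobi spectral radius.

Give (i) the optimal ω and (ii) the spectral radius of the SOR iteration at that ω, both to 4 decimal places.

ω* = 1.9235, ρ_SOR = 0.9235

n=78: λ(B_J) = 1 − λ(A)/2 = cos(kπ/79); k=1 gives ρ_J = 0.9992.
root = sin(π/79) = 0.03976  (since 1−cos² = sin²).
[ω*] 2 ÷ (1 + 0.03976) = 2 ÷ 1.03976 = 1.9235.
At ω = 1.9235 every |λ(B_ω)| = ω−1, so ρ_SOR = 0.9235.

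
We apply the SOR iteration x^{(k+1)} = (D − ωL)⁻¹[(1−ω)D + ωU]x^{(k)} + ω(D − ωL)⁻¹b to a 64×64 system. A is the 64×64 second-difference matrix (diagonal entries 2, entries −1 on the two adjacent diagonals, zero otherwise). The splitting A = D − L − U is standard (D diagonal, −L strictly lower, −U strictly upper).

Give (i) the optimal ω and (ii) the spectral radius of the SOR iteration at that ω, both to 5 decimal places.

B_J for the 64×64 system has eigenvalues cos(kπ/65); ρ_J = cos(π/65) = 0.99883.
root = sin(π/65) = 0.048313  (since 1−cos² = sin²).
[ω*] 2 ÷ (1 + 0.048313) = 2 ÷ 1.048313 = 1.90783.
Hence ρ(B_{ω*}) = 1.90783 − 1 = 0.90783.

ω* = 1.90783, ρ_SOR = 0.90783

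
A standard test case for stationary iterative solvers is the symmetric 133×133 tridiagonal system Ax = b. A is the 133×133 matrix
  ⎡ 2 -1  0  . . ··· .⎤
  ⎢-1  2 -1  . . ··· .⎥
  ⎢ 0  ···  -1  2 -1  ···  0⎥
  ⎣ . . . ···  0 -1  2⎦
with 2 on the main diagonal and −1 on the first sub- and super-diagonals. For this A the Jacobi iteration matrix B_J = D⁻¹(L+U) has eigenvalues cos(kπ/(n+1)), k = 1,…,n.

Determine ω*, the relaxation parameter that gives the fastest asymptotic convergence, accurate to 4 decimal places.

ω* = 1.9542

n=133: λ(B_J) = 1 − λ(A)/2 = cos(kπ/134); k=1 gives ρ_J = 0.9997.
root = sin(π/134) = 0.02344  (since 1−cos² = sin²).
So ω* = 2/1.02344 = 1.9542 (Young).
ρ_SOR = ω* − 1 = 1.9542 − 1 = 0.9542.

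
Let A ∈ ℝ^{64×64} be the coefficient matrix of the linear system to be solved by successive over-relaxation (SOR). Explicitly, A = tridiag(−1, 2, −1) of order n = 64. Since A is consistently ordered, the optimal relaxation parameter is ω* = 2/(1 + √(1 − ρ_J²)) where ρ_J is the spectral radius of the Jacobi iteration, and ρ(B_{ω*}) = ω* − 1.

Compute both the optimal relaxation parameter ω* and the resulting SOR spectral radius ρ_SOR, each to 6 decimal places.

[ρ_J] n=64: ρ(B_J) = cos(π/(n+1)) = cos(π/65) = 0.998832.
√(1−ρ_J²) simplifies to sin(π/65) = 0.0483134.
ω* = 2/(1 + 0.0483134) = 2/1.0483134 = 1.907826.
ρ(B_{ω*}) = ω*−1 = 0.907826

ω* = 1.907826, ρ_SOR = 0.907826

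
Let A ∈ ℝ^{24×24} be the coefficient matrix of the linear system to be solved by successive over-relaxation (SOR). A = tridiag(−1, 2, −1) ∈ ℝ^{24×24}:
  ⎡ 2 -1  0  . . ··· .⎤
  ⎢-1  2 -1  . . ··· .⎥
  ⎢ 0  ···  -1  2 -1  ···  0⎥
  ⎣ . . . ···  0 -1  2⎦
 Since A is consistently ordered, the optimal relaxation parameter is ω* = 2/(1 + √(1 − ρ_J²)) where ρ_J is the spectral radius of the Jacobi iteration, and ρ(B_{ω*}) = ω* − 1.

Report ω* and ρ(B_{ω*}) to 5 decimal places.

ω* = 1.77725, ρ_SOR = 0.77725

With n=24, ρ(Jacobi) = cos(π/25) = 0.99211.
1 − cos²(π/25) = sin²(π/25) ⇒ √(1−ρ_J²) = sin(π/25) = 0.125333.
[ω*] 2 ÷ (1 + 0.125333) = 2 ÷ 1.125333 = 1.77725.
ρ_SOR = ω* − 1 ≈ 0.77725.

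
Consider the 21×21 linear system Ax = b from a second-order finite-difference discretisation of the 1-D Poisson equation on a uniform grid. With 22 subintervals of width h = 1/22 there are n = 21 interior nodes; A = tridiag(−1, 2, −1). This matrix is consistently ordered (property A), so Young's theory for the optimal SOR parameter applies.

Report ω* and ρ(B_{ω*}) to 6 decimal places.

ω* = 1.750831, ρ_SOR = 0.750831

B_J for the 21×21 system has eigenvalues cos(kπ/22); ρ_J = cos(π/22) = 0.989821.
√(1−ρ_J²) = |sin(π/22)| = 0.1423148
Then 2/(1+√(1−ρ_J²)) = 2/(1+0.1423148); ω* = 2/1.1423148 = 1.750831.
[ρ_SOR] ω* − 1 = 0.750831.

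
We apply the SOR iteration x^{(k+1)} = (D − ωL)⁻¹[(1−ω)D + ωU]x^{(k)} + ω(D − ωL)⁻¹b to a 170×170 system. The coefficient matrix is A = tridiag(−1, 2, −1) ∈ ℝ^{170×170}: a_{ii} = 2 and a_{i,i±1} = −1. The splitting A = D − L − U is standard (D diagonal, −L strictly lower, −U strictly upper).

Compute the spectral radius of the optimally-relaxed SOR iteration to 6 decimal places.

ρ_SOR = 0.963921

ρ_J = max_k |cos(kπ/171)| = cos(π/171) = 0.999831
√(1−ρ_J²) = |sin(π/171)| = 0.0183709
Then 2/(1+√(1−ρ_J²)) = 2/(1+0.0183709); ω* = 2/1.0183709 = 1.963921.
ρ_SOR = ω* − 1 ≈ 0.963921.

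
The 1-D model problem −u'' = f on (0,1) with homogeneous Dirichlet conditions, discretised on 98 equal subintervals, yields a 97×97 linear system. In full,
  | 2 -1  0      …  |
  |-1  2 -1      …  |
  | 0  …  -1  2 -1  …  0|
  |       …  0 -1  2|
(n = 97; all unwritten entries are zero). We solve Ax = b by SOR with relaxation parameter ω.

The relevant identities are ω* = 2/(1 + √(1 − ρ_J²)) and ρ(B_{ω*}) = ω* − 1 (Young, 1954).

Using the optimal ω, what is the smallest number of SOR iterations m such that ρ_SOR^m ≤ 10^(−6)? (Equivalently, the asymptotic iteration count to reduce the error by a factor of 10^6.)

½·tridiag(1,0,1) at n=97: λ_k = cos(kπ/98); max |λ| at k=1 ⇒ ρ_J = cos(π/98) ≈ 0.9994862.
√(1 − cos²(π/98)) = sin(π/98) ≈ 0.0320516.
ω* = 2/(1+0.0320516) = 1.9378876
Hence ρ(B_{ω*}) = 1.9378876 − 1 = 0.9378876.
ρ_SOR^m ≤ 10^(−6) ⇔ m ≥ 6·ln10/(−ln 0.9378876) = 13.8155/0.0641252 = 215.446; m = ⌈215.446⌉ = 216.

m = 216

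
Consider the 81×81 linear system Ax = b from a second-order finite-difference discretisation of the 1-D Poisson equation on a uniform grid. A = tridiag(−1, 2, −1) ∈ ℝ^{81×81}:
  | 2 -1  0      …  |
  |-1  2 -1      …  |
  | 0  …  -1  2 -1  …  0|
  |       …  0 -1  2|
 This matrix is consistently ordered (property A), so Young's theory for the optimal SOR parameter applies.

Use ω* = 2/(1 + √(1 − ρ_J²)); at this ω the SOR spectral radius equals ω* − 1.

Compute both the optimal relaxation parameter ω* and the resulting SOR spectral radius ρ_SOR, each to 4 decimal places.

n=81: λ(B_J) = 1 − λ(A)/2 = cos(kπ/82); k=1 gives ρ_J = 0.9993.
√(1−ρ_J²) = |sin(π/82)| = 0.03830
ω* = 2/(1+0.03830) = 1.9262
ρ_SOR = ω* − 1 = 1.9262 − 1 = 0.9262.

ω* = 1.9262, ρ_SOR = 0.9262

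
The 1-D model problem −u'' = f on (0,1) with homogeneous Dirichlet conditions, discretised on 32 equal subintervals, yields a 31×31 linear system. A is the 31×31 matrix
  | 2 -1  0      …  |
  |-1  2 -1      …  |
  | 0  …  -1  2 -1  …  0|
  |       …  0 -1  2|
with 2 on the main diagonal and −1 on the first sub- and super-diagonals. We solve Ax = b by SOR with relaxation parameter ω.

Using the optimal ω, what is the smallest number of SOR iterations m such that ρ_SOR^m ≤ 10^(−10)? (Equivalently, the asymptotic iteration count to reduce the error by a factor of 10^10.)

m = 118

ρ_J = max_k |cos(kπ/32)| = cos(π/32) = 0.9951847
√(1 − cos²(π/32)) = sin(π/32) ≈ 0.0980171.
ω* = 2/(1 + 0.0980171) = 2/1.0980171 = 1.8214653.
At ω = 1.8214653 every |λ(B_ω)| = ω−1, so ρ_SOR = 0.8214653.
Need (0.8214653)^m ≤ 10^(−10): m ≥ 10·ln10/|ln 0.8214653| = 23.0259/0.196666 = 117.081 ⇒ m = 118.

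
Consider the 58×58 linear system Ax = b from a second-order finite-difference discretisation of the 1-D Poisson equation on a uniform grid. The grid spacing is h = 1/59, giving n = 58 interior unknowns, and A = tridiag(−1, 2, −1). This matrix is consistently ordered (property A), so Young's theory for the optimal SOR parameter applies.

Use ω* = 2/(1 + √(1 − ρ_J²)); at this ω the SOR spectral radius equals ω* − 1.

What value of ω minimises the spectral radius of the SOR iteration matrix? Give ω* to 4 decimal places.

ω* = 1.8989

With n=58, ρ(Jacobi) = cos(π/59) = 0.9986.
1 − cos²(π/59) = sin²(π/59) ⇒ √(1−ρ_J²) = sin(π/59) = 0.05322.
ω* = 2/(1+0.05322) = 1.8989
Hence ρ(B_{ω*}) = 1.8989 − 1 = 0.8989.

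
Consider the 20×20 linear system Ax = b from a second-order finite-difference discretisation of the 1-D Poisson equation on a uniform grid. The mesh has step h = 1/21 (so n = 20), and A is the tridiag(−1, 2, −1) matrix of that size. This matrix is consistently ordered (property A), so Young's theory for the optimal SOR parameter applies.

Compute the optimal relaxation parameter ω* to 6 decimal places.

ω* = 1.740580

½·tridiag(1,0,1) at n=20: λ_k = cos(kπ/21); max |λ| at k=1 ⇒ ρ_J = cos(π/21) ≈ 0.988831.
1 − cos²(π/21) = sin²(π/21) ⇒ √(1−ρ_J²) = sin(π/21) = 0.1490423.
Young: ω* = 2/(1+√(1−ρ_J²)) = 2/(1+0.1490423) = 2/1.1490423 = 1.740580.
ρ(B_{ω*}) = ω*−1 = 0.740580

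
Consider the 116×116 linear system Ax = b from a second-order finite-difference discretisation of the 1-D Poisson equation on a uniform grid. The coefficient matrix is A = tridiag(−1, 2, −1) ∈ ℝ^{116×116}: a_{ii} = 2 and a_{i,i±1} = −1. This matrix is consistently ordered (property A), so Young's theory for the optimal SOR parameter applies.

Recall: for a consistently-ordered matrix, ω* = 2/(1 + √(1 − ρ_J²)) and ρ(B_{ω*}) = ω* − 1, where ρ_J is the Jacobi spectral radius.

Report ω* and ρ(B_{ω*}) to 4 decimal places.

ω* = 1.9477, ρ_SOR = 0.9477

With n=116, ρ(Jacobi) = cos(π/117) = 0.9996.
1 − cos²(π/117) = sin²(π/117) ⇒ √(1−ρ_J²) = sin(π/117) = 0.02685.
[ω*] 2 ÷ (1 + 0.02685) = 2 ÷ 1.02685 = 1.9477.
ρ_SOR = ω* − 1 = 1.9477 − 1 = 0.9477.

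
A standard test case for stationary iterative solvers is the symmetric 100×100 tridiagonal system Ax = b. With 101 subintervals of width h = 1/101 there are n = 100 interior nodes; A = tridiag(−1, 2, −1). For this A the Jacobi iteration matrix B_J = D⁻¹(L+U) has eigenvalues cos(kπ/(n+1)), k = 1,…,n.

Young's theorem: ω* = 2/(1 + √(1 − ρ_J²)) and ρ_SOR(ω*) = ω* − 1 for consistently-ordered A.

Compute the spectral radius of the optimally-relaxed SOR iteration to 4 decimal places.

ρ_SOR = 0.9397

ρ_J = max_k |cos(kπ/101)| = cos(π/101) = 0.9995
1 − cos²(π/101) = sin²(π/101) ⇒ √(1−ρ_J²) = sin(π/101) = 0.03110.
ω* = 2 / (1 + 0.03110) = 2 / 1.03110 ≈ 1.9397.
and ρ(B_{ω*}) = 1.9397 − 1 = 0.9397.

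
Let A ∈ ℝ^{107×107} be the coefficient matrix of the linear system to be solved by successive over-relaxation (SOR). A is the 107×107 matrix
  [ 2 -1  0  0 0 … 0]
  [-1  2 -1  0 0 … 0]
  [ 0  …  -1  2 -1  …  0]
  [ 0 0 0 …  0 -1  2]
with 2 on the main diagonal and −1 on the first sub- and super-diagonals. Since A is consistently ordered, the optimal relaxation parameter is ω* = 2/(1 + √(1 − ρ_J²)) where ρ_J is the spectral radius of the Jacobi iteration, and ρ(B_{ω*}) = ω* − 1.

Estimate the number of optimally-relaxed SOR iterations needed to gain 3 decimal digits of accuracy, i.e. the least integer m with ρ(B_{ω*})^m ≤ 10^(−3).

With n=107, ρ(Jacobi) = cos(π/108) = 0.9995770.
√(1−ρ_J²) simplifies to sin(π/108) = 0.0290847.
So ω* = 2/1.0290847 = 1.9434746 (Young).
At ω = 1.9434746 every |λ(B_ω)| = ω−1, so ρ_SOR = 0.9434746.
m ≥ 3·ln10 / (−ln 0.9434746) = 118.719; smallest integer m = 119.

m = 119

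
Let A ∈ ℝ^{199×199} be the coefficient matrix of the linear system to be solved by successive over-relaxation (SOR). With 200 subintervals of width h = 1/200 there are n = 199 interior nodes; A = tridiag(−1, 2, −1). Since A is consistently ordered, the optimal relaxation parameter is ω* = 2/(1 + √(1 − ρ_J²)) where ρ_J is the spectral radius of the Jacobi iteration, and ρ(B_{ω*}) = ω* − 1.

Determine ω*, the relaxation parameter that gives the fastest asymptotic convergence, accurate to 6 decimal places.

ω* = 1.969071

½·tridiag(1,0,1) at n=199: λ_k = cos(kπ/200); max |λ| at k=1 ⇒ ρ_J = cos(π/200) ≈ 0.999877.
√(1−ρ_J²) = |sin(π/200)| = 0.0157073
[ω*] 2 ÷ (1 + 0.0157073) = 2 ÷ 1.0157073 = 1.969071.
and ρ(B_{ω*}) = 1.969071 − 1 = 0.969071.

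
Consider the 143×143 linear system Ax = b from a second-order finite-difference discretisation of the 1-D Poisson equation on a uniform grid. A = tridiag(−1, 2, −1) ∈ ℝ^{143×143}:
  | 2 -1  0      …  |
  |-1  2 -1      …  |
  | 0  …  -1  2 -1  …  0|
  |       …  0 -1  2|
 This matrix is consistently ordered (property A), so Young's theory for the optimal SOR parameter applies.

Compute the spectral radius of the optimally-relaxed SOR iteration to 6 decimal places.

½·tridiag(1,0,1) at n=143: λ_k = cos(kπ/144); max |λ| at k=1 ⇒ ρ_J = cos(π/144) ≈ 0.999762.
√(1 − cos²(π/144)) = sin(π/144) ≈ 0.0218149.
[ω*] 2 ÷ (1 + 0.0218149) = 2 ÷ 1.0218149 = 1.957302.
ρ_SOR = ω* − 1 = 1.957302 − 1 = 0.957302.

ρ_SOR = 0.957302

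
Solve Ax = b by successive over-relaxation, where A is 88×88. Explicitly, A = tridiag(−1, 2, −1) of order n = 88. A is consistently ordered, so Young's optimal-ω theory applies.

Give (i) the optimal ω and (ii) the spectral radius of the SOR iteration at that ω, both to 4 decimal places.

ρ_J = max_k |cos(kπ/89)| = cos(π/89) = 0.9994
√(1−ρ_J²) = |sin(π/89)| = 0.03529
ω* = 2 / (1 + 0.03529) = 2 / 1.03529 ≈ 1.9318.
and ρ(B_{ω*}) = 1.9318 − 1 = 0.9318.

ω* = 1.9318, ρ_SOR = 0.9318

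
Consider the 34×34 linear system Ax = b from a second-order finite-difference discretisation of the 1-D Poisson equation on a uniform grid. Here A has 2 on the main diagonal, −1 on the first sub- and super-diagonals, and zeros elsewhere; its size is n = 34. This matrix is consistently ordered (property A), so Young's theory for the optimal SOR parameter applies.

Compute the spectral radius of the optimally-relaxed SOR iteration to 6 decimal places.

[ρ_J] n=34: ρ(B_J) = cos(π/(n+1)) = cos(π/35) = 0.995974.
root = sin(π/35) = 0.0896393  (since 1−cos² = sin²).
ω* = 2/(1 + 0.0896393) = 2/1.0896393 = 1.835470.
Hence ρ(B_{ω*}) = 1.835470 − 1 = 0.835470.

ρ_SOR = 0.835470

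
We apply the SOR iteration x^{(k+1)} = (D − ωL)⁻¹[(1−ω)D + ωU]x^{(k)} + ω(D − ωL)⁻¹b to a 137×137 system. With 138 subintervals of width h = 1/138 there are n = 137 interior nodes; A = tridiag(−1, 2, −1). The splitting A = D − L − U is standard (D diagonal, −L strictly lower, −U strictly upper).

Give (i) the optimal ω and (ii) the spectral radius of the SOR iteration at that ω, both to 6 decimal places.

ρ_J = max_k |cos(kπ/138)| = cos(π/138) = 0.999741
√(1−ρ_J²) simplifies to sin(π/138) = 0.0227632.
Then 2/(1+√(1−ρ_J²)) = 2/(1+0.0227632); ω* = 2/1.0227632 = 1.955487.
ρ_SOR = ω* − 1 ≈ 0.955487.

ω* = 1.955487, ρ_SOR = 0.955487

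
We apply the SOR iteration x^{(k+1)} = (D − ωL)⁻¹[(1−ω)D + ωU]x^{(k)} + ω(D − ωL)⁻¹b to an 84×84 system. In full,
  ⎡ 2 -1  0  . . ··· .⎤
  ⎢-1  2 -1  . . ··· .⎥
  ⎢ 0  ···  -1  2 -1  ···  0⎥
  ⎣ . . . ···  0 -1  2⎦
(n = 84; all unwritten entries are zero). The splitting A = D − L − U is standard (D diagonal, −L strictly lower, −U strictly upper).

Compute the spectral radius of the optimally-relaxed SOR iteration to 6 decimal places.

ρ_SOR = 0.928731

n=84: λ(B_J) = 1 − λ(A)/2 = cos(kπ/85); k=1 gives ρ_J = 0.999317.
1 − cos²(π/85) = sin²(π/85) ⇒ √(1−ρ_J²) = sin(π/85) = 0.0369515.
Young: ω* = 2/(1+√(1−ρ_J²)) = 2/(1+0.0369515) = 2/1.0369515 = 1.928731.
Hence ρ(B_{ω*}) = 1.928731 − 1 = 0.928731.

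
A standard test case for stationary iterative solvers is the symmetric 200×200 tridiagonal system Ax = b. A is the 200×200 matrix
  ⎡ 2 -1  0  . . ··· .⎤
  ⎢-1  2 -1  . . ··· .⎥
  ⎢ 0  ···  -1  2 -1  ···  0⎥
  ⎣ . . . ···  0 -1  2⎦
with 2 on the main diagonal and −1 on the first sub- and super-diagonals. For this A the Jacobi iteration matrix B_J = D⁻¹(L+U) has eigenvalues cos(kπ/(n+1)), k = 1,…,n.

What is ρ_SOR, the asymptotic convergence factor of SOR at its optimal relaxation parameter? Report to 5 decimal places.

[ρ_J] n=200: ρ(B_J) = cos(π/(n+1)) = cos(π/201) = 0.99988.
√(1−ρ_J²) = |sin(π/201)| = 0.015629
ω* = 2/(1 + 0.015629) = 2/1.015629 = 1.96922.
and ρ(B_{ω*}) = 1.96922 − 1 = 0.96922.

ρ_SOR = 0.96922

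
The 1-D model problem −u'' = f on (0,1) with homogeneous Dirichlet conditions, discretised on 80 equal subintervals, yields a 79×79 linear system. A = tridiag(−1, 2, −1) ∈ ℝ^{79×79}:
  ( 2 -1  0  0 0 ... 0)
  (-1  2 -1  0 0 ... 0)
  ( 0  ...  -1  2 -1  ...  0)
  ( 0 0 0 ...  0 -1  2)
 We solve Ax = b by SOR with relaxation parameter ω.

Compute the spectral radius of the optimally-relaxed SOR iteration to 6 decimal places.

With n=79, ρ(Jacobi) = cos(π/80) = 0.999229.
√(1−ρ_J²) = |sin(π/80)| = 0.0392598
ω* = 2/(1 + 0.0392598) = 2/1.0392598 = 1.924447.
ρ_SOR = ω* − 1 = 1.924447 − 1 = 0.924447.

ρ_SOR = 0.924447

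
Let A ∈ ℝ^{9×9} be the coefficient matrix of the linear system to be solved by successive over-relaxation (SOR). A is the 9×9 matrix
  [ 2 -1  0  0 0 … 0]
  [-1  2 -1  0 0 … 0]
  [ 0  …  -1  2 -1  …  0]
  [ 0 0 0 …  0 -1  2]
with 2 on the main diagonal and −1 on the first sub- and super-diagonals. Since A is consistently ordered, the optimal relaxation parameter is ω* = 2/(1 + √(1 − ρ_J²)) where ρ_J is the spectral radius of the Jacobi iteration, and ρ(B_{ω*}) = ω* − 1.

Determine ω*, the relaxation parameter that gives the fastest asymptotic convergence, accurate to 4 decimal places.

ω* = 1.5279

[ρ_J] n=9: ρ(B_J) = cos(π/(n+1)) = cos(π/10) = 0.9511.
√(1−ρ_J²) simplifies to sin(π/10) = 0.30902.
Young: ω* = 2/(1+√(1−ρ_J²)) = 2/(1+0.30902) = 2/1.30902 = 1.5279.
ρ_SOR = ω* − 1 ≈ 0.5279.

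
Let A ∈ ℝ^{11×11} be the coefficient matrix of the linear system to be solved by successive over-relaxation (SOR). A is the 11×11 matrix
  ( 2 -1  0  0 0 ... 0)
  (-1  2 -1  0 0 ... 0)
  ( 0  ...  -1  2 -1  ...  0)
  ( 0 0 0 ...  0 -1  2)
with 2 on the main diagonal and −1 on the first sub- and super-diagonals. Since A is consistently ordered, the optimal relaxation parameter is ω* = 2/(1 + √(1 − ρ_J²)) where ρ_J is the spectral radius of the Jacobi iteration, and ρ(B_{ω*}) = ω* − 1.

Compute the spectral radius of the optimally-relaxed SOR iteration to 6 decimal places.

[ρ_J] n=11: ρ(B_J) = cos(π/(n+1)) = cos(π/12) = 0.965926.
√(1−ρ_J²) = |sin(π/12)| = 0.2588190
ω* = 2 / (1 + 0.2588190) = 2 / 1.2588190 ≈ 1.588791.
ρ_SOR = ω* − 1 = 1.588791 − 1 = 0.588791.

ρ_SOR = 0.588791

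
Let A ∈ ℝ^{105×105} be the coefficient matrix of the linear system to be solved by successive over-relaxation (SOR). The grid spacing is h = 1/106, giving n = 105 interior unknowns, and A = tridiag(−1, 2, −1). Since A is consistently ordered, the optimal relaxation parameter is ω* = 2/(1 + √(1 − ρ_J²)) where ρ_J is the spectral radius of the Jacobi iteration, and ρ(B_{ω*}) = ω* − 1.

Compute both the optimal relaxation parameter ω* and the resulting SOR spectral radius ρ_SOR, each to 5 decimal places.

ω* = 1.94244, ρ_SOR = 0.94244

½·tridiag(1,0,1) at n=105: λ_k = cos(kπ/106); max |λ| at k=1 ⇒ ρ_J = cos(π/106) ≈ 0.99956.
√(1−ρ_J²) = |sin(π/106)| = 0.029633
ω* = 2/(1 + 0.029633) = 2/1.029633 = 1.94244.
and ρ(B_{ω*}) = 1.94244 − 1 = 0.94244.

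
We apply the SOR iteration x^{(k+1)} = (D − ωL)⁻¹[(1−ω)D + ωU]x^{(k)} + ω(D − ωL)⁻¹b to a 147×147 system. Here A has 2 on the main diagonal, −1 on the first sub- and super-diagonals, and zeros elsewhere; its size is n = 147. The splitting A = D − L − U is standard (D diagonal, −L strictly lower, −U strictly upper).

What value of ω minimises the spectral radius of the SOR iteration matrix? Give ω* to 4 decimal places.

ω* = 1.9584

½·tridiag(1,0,1) at n=147: λ_k = cos(kπ/148); max |λ| at k=1 ⇒ ρ_J = cos(π/148) ≈ 0.9998.
√(1−ρ_J²) simplifies to sin(π/148) = 0.02123.
ω* = 2/(1+0.02123) = 1.9584
ρ(B_{ω*}) = ω*−1 = 0.9584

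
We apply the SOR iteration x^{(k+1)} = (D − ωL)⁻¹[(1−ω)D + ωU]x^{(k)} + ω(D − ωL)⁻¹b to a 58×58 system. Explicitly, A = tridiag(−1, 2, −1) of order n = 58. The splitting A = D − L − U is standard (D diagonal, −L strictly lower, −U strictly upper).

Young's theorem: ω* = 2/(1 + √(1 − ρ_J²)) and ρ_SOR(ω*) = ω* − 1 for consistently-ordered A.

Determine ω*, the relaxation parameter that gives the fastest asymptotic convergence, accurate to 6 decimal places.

ω* = 1.898935

With n=58, ρ(Jacobi) = cos(π/59) = 0.998583.
root = sin(π/59) = 0.0532222  (since 1−cos² = sin²).
[ω*] 2 ÷ (1 + 0.0532222) = 2 ÷ 1.0532222 = 1.898935.
[ρ_SOR] ω* − 1 = 0.898935.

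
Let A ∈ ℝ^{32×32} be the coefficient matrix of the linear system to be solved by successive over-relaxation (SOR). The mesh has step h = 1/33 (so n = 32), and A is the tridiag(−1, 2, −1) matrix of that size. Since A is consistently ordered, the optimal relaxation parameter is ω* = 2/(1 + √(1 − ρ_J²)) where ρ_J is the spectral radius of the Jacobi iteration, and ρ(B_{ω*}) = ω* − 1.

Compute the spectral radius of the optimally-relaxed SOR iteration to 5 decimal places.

ρ_J = max_k |cos(kπ/33)| = cos(π/33) = 0.99547
√(1 − cos²(π/33)) = sin(π/33) ≈ 0.095056.
[ω*] 2 ÷ (1 + 0.095056) = 2 ÷ 1.095056 = 1.82639.
[ρ_SOR] ω* − 1 = 0.82639.

ρ_SOR = 0.82639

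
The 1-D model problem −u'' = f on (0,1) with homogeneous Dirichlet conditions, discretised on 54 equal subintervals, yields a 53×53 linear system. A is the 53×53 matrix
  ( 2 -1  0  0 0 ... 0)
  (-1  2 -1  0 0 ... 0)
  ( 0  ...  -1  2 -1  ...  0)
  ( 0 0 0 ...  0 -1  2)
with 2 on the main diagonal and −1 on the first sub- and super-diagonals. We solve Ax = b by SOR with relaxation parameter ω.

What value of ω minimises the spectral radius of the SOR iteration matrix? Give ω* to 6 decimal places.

spectrum of D⁻¹(L+U) = {cos(kπ/54) : 1≤k≤53}; ρ_J = cos(π/54) = 0.998308.
√(1−ρ_J²) simplifies to sin(π/54) = 0.0581448.
ω* = 2 / (1 + 0.0581448) = 2 / 1.0581448 ≈ 1.890100.
Hence ρ(B_{ω*}) = 1.890100 − 1 = 0.890100.

ω* = 1.890100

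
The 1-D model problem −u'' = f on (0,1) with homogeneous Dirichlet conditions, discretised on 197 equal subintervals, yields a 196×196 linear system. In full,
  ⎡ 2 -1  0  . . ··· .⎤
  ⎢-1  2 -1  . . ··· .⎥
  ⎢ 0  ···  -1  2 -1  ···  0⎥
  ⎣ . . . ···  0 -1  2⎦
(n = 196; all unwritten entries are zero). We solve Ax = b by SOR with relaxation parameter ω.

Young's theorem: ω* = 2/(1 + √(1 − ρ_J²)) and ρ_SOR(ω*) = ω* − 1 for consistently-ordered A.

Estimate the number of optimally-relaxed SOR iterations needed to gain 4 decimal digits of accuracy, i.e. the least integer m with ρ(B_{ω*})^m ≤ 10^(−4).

m = 289

spectrum of D⁻¹(L+U) = {cos(kπ/197) : 1≤k≤196}; ρ_J = cos(π/197) = 0.9998728.
1 − cos²(π/197) = sin²(π/197) ⇒ √(1−ρ_J²) = sin(π/197) = 0.0159465.
ω* = 2 / (1 + 0.0159465) = 2 / 1.0159465 ≈ 1.9686076.
Hence ρ(B_{ω*}) = 1.9686076 − 1 = 0.9686076.
(0.9686076)^m ≤ 10^{−4}  ⇒  m·ln(0.9686076) ≤ −4·ln10  ⇒  m ≥ 288.764  ⇒  m = 289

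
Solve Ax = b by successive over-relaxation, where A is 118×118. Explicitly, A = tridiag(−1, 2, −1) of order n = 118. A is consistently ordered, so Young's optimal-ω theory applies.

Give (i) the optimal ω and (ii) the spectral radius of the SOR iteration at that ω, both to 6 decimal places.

spectrum of D⁻¹(L+U) = {cos(kπ/119) : 1≤k≤118}; ρ_J = cos(π/119) = 0.999652.
√(1−ρ_J²) = |sin(π/119)| = 0.0263969
Young: ω* = 2/(1+√(1−ρ_J²)) = 2/(1+0.0263969) = 2/1.0263969 = 1.948564.
ρ(B_{ω*}) = ω*−1 = 0.948564

ω* = 1.948564, ρ_SOR = 0.948564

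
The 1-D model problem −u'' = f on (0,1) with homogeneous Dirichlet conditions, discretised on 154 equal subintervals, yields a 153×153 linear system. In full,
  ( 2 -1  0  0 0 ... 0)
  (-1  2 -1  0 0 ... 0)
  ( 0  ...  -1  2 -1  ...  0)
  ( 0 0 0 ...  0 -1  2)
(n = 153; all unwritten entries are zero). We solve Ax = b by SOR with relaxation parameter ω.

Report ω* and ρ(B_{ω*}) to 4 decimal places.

n=153: λ(B_J) = 1 − λ(A)/2 = cos(kπ/154); k=1 gives ρ_J = 0.9998.
1 − cos²(π/154) = sin²(π/154) ⇒ √(1−ρ_J²) = sin(π/154) = 0.02040.
ω* = 2/(1+0.02040) = 1.9600
ρ_SOR = ω* − 1 = 1.9600 − 1 = 0.9600.

ω* = 1.9600, ρ_SOR = 0.9600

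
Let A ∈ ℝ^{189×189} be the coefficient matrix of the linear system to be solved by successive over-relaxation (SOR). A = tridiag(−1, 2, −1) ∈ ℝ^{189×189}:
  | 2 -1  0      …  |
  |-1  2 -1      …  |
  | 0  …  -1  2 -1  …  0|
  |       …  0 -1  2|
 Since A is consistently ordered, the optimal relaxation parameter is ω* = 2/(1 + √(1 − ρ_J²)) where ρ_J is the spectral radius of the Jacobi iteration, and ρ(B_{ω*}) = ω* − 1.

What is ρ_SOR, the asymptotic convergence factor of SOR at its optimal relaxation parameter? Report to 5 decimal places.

ρ_SOR = 0.96747

[ρ_J] n=189: ρ(B_J) = cos(π/(n+1)) = cos(π/190) = 0.99986.
√(1−ρ_J²) = |sin(π/190)| = 0.016534
ω* = 2 / (1 + 0.016534) = 2 / 1.016534 ≈ 1.96747.
and ρ(B_{ω*}) = 1.96747 − 1 = 0.96747.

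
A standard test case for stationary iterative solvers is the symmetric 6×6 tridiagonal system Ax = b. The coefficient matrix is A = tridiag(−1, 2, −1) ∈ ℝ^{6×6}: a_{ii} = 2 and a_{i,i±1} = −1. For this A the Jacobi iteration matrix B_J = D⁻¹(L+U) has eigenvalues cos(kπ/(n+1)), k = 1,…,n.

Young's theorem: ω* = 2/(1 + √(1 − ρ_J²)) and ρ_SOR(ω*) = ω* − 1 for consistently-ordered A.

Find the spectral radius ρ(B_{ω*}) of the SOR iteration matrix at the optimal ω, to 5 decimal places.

ρ_J = max_k |cos(kπ/7)| = cos(π/7) = 0.90097
root = sin(π/7) = 0.433884  (since 1−cos² = sin²).
Young: ω* = 2/(1+√(1−ρ_J²)) = 2/(1+0.433884) = 2/1.433884 = 1.39481.
At ω = 1.39481 every |λ(B_ω)| = ω−1, so ρ_SOR = 0.39481.

ρ_SOR = 0.39481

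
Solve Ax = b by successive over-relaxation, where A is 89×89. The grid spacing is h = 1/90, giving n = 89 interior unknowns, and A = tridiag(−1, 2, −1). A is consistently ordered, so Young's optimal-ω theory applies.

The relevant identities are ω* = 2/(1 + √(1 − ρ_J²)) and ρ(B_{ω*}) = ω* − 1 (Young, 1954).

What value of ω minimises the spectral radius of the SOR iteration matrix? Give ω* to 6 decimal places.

ω* = 1.932555

B_J for the 89×89 system has eigenvalues cos(kπ/90); ρ_J = cos(π/90) = 0.999391.
√(1−ρ_J²) simplifies to sin(π/90) = 0.0348995.
ω* = 2/(1 + 0.0348995) = 2/1.0348995 = 1.932555.
ρ_SOR = ω* − 1 = 1.932555 − 1 = 0.932555.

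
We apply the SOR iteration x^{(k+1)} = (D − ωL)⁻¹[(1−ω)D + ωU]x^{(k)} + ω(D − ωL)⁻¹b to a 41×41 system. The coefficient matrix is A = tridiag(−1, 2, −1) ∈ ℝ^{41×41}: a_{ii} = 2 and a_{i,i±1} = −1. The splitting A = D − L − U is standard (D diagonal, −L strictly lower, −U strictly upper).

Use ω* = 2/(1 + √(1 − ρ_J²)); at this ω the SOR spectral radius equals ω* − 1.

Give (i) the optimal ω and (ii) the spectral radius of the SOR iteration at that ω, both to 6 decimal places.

ω* = 1.860932, ρ_SOR = 0.860932

ρ_J = max_k |cos(kπ/42)| = cos(π/42) = 0.997204
√(1−ρ_J²) simplifies to sin(π/42) = 0.0747301.
ω* = 2/(1+0.0747301) = 1.860932
and ρ(B_{ω*}) = 1.860932 − 1 = 0.860932.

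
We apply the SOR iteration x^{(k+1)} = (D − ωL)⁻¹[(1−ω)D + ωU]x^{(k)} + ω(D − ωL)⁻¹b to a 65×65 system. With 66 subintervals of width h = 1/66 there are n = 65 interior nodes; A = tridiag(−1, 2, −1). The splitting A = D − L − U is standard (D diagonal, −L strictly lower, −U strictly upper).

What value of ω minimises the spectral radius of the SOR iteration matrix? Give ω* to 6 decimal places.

½·tridiag(1,0,1) at n=65: λ_k = cos(kπ/66); max |λ| at k=1 ⇒ ρ_J = cos(π/66) ≈ 0.998867.
√(1−ρ_J²) = |sin(π/66)| = 0.0475819
Then 2/(1+√(1−ρ_J²)) = 2/(1+0.0475819); ω* = 2/1.0475819 = 1.909159.
and ρ(B_{ω*}) = 1.909159 − 1 = 0.909159.

ω* = 1.909159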